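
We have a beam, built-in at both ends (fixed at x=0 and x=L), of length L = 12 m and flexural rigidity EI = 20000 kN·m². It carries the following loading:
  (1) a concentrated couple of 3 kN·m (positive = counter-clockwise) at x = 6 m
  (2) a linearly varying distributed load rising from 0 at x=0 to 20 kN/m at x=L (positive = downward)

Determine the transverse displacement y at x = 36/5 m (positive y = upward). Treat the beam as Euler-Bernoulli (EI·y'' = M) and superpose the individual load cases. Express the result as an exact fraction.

Load 1 — applied couple M₀=3 kN·m at a=6 m (b=L-a=6):
  y_1 = (R_Ax³/6 - M_Ax²/2 - M₀(x-a)²/2)/EI  [x>a] with R_A=3/8, M_A=3/4 = ((3/8)·(36/5)³/6 - (3/4)·(36/5)²/2 - 3·((36/5)-6)²/2)/20000 = 27/312500 m
Load 2 — triangular load w₀=20 kN/m (0→w₀ over full span):
  y_2 = -w₀x²(L-x)²(x+2L)/(120LEI) = -20·(36/5)²·(12-(36/5))²·((36/5)+2·12)/(120·12·20000) = -50544/1953125 m
Superposition: y = Σ y_i = -201501/7812500 m ≈ -0.025792 m

y(36/5) = -201501/7812500 m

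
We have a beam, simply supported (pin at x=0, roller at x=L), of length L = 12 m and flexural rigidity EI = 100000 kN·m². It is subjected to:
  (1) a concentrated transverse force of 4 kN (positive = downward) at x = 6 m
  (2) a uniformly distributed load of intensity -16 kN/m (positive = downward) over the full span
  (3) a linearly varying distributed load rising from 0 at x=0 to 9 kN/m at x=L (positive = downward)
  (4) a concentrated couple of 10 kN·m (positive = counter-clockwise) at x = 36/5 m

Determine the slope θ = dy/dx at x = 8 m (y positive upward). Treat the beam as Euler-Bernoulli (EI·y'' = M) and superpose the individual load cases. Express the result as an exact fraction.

θ(8) = -119/31250 rad

Load 1 — point force P=4 kN at a=6 m (b=L-a=6):
  θ_1 = -Pa(2L²-6Lx+3x²+a²)/(6LEI)  [x>a] = -4·6·(2·12²-6·12·8+3·8²+6²)/(6·12·100000) = 1/5000 rad
Load 2 — uniform load w=-16 kN/m over full span:
  θ_2 = -w(L³-6Lx²+4x³)/(24EI) = -(-16)·(12³-6·12·8²+4·8³)/(24·100000) = -52/9375 rad
Load 3 — triangular load w₀=9 kN/m (0→w₀ over full span):
  θ_3 = -w₀(7L⁴-30L²x²+15x⁴)/(360LEI) = -9·(7·12⁴-30·12²·8²+15·8⁴)/(360·12·100000) = 91/62500 rad
Load 4 — applied couple M₀=10 kN·m at a=36/5 m (b=L-a=24/5):
  θ_4 = (M₀x²/(2L)-M₀(x-a)+C₁)/EI  [x>a] with C₁=M₀(3b²-L²)/(6L)=-52/5 = (10·8²/(2·12)-10·(8-(36/5))+(-52/5))/100000 = 31/375000 rad
Superposition: θ = Σ θ_i = -119/31250 rad ≈ -0.003808 rad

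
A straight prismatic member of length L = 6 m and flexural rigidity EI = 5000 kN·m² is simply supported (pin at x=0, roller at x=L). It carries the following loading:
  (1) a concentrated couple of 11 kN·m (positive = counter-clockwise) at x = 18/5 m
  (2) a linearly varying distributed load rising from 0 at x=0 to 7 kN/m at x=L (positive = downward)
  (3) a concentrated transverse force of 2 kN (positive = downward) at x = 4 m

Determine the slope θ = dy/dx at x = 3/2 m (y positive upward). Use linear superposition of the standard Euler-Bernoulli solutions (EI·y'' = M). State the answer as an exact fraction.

θ(3/2) = -1626287/288000000 rad

Load 1 — applied couple M₀=11 kN·m at a=18/5 m (b=L-a=12/5):
  θ_1 = (M₀x²/(2L)+C₁)/EI  [x≤a] with C₁=M₀(3b²-L²)/(6L)=-143/25 = (11·(3/2)²/(2·6)+(-143/25))/5000 = -1463/2000000 rad
Load 2 — triangular load w₀=7 kN/m (0→w₀ over full span):
  θ_2 = -w₀(7L⁴-30L²x²+15x⁴)/(360LEI) = -7·(7·6⁴-30·6²·(3/2)²+15·(3/2)⁴)/(360·6·5000) = -27867/6400000 rad
Load 3 — point force P=2 kN at a=4 m (b=L-a=2):
  θ_3 = -Pb(L²-b²-3x²)/(6LEI)  [x≤a] = -2·2·(6²-2²-3·(3/2)²)/(6·6·5000) = -101/180000 rad
Superposition: θ = Σ θ_i = -1626287/288000000 rad ≈ -0.005647 rad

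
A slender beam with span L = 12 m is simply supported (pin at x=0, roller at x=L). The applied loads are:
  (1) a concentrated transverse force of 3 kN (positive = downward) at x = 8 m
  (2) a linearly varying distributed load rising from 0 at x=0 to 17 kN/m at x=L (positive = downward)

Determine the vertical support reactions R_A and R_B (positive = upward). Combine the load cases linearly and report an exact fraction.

R_A = 35 kN, R_B = 70 kN

Load 1 — point force P=3 kN at a=8 m (b=L-a=4):
  R_A = Pb/L = 3·4/12 = 1 kN
  R_B = Pa/L = 3·8/12 = 2 kN
Load 2 — triangular load w₀=17 kN/m (0→w₀ over full span):
  R_A = w₀L/6 = 17·12/6 = 34 kN
  R_B = w₀L/3 = 17·12/3 = 68 kN
Superposition: R_A = 35 kN, R_B = 70 kN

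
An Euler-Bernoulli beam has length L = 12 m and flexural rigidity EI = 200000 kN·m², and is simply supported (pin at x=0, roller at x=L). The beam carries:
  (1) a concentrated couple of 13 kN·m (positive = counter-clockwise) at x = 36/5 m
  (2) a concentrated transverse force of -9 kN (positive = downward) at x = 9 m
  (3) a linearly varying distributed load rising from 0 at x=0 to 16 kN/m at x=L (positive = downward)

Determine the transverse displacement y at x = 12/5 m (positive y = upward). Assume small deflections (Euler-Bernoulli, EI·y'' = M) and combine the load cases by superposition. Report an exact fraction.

y(12/5) = -35344773/6250000000 m

Load 1 — applied couple M₀=13 kN·m at a=36/5 m (b=L-a=24/5):
  y_1 = (M₀x³/(6L)+C₁x)/EI  [x≤a] with C₁=M₀(3b²-L²)/(6L)=-338/25 = (13·(12/5)³/(6·12)+(-338/25)·(12/5))/200000 = -117/781250 m
Load 2 — point force P=-9 kN at a=9 m (b=L-a=3):
  y_2 = -Pbx(L²-b²-x²)/(6LEI)  [x≤a] = -(-9)·3·(12/5)·(12²-3²-(12/5)²)/(6·12·200000) = 29079/50000000 m
Load 3 — triangular load w₀=16 kN/m (0→w₀ over full span):
  y_3 = -w₀x(7L⁴-10L²x²+3x⁴)/(360LEI) = -16·(12/5)·(7·12⁴-10·12²·(12/5)²+3·(12/5)⁴)/(360·12·200000) = -297216/48828125 m
Superposition: y = Σ y_i = -35344773/6250000000 m ≈ -0.005655 m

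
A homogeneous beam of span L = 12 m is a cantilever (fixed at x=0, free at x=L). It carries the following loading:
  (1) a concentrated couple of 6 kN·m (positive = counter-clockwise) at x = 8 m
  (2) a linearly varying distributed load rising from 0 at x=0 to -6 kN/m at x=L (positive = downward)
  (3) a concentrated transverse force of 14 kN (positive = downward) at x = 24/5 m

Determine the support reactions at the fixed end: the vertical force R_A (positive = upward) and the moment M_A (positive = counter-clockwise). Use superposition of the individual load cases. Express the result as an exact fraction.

Load 1 — applied couple M₀=6 kN·m at a=8 m (b=L-a=4):
  R_A = 0 kN
  M_A = -M₀ = -6 kN·m
Load 2 — triangular load w₀=-6 kN/m (0→w₀ over full span):
  R_A = w₀L/2 = (-6)·12/2 = -36 kN
  M_A = w₀L²/3 = (-6)·12²/3 = -288 kN·m
Load 3 — point force P=14 kN at a=24/5 m (b=L-a=36/5):
  R_A = P = 14 kN
  M_A = Pa = 14·(24/5) = 336/5 kN·m
Superposition: R_A = -22 kN, M_A = -1134/5 kN·m

R_A = -22 kN, M_A = -1134/5 kN·m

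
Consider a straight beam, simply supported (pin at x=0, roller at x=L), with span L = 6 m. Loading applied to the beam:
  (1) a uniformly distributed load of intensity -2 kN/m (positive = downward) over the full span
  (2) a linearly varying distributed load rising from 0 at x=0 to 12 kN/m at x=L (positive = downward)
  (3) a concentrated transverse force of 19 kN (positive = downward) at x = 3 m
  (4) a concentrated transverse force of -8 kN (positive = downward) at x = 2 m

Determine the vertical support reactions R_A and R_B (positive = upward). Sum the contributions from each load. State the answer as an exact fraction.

Load 1 — uniform load w=-2 kN/m over full span:
  R_A = wL/2 = (-2)·6/2 = -6 kN
  R_B = wL/2 = (-2)·6/2 = -6 kN
Load 2 — triangular load w₀=12 kN/m (0→w₀ over full span):
  R_A = w₀L/6 = 12·6/6 = 12 kN
  R_B = w₀L/3 = 12·6/3 = 24 kN
Load 3 — point force P=19 kN at a=3 m (b=L-a=3):
  R_A = Pb/L = 19·3/6 = 19/2 kN
  R_B = Pa/L = 19·3/6 = 19/2 kN
Load 4 — point force P=-8 kN at a=2 m (b=L-a=4):
  R_A = Pb/L = (-8)·4/6 = -16/3 kN
  R_B = Pa/L = (-8)·2/6 = -8/3 kN
Superposition: R_A = 61/6 kN, R_B = 149/6 kN

R_A = 61/6 kN, R_B = 149/6 kN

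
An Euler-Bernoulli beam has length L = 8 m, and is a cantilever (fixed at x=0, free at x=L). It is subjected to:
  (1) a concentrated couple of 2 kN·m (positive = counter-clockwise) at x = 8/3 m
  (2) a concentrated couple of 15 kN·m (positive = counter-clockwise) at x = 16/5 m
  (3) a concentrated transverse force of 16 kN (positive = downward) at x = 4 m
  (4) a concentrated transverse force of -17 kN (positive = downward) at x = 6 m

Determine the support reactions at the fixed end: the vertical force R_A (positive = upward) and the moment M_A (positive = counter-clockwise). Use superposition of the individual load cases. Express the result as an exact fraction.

Load 1 — applied couple M₀=2 kN·m at a=8/3 m (b=L-a=16/3):
  R_A = 0 kN
  M_A = -M₀ = -2 kN·m
Load 2 — applied couple M₀=15 kN·m at a=16/5 m (b=L-a=24/5):
  R_A = 0 kN
  M_A = -M₀ = -15 kN·m
Load 3 — point force P=16 kN at a=4 m (b=L-a=4):
  R_A = P = 16 kN
  M_A = Pa = 16·4 = 64 kN·m
Load 4 — point force P=-17 kN at a=6 m (b=L-a=2):
  R_A = P = (-17) = -17 kN
  M_A = Pa = (-17)·6 = -102 kN·m
Superposition: R_A = -1 kN, M_A = -55 kN·m

R_A = -1 kN, M_A = -55 kN·m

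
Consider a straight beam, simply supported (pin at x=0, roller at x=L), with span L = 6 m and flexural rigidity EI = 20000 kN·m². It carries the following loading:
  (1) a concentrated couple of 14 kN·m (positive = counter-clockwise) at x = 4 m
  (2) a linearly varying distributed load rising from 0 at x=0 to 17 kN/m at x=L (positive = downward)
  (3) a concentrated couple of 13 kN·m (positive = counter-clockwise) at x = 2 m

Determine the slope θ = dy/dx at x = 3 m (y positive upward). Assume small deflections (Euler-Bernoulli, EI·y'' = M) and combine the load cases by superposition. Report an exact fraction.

Load 1 — applied couple M₀=14 kN·m at a=4 m (b=L-a=2):
  θ_1 = (M₀x²/(2L)+C₁)/EI  [x≤a] with C₁=M₀(3b²-L²)/(6L)=-28/3 = (14·3²/(2·6)+(-28/3))/20000 = 7/120000 rad
Load 2 — triangular load w₀=17 kN/m (0→w₀ over full span):
  θ_2 = -w₀(7L⁴-30L²x²+15x⁴)/(360LEI) = -17·(7·6⁴-30·6²·3²+15·3⁴)/(360·6·20000) = -357/1600000 rad
Load 3 — applied couple M₀=13 kN·m at a=2 m (b=L-a=4):
  θ_3 = (M₀x²/(2L)-M₀(x-a)+C₁)/EI  [x>a] with C₁=M₀(3b²-L²)/(6L)=13/3 = (13·3²/(2·6)-13·(3-2)+(13/3))/20000 = 13/240000 rad
Superposition: θ = Σ θ_i = -177/1600000 rad ≈ -0.000111 rad

θ(3) = -177/1600000 rad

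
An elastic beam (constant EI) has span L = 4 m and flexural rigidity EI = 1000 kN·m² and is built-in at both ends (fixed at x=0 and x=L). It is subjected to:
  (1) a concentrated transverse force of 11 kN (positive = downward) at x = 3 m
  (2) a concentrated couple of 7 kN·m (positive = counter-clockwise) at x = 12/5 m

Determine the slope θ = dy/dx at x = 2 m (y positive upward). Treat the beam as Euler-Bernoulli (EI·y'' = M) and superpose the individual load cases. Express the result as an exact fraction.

Load 1 — point force P=11 kN at a=3 m (b=L-a=1):
  θ_1 = -Pb²x(2aL-(3a+b)x)/(2L³EI)  [x≤a] = -11·1²·2·(2·3·4-(3·3+1)·2)/(2·4³·1000) = -11/16000 rad
Load 2 — applied couple M₀=7 kN·m at a=12/5 m (b=L-a=8/5):
  θ_2 = (R_Ax²/2 - M_Ax)/EI  [x≤a] with R_A=63/25, M_A=56/25 = ((63/25)·2²/2 - (56/25)·2)/1000 = 7/12500 rad
Superposition: θ = Σ θ_i = -51/400000 rad ≈ -0.000128 rad

θ(2) = -51/400000 rad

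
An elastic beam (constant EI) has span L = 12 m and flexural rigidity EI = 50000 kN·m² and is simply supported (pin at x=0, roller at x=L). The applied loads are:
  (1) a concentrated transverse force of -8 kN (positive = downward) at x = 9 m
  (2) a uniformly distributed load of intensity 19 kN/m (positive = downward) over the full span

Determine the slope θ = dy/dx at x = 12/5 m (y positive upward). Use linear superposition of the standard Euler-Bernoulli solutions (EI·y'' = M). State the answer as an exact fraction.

θ(12/5) = -130527/6250000 rad

Load 1 — point force P=-8 kN at a=9 m (b=L-a=3):
  θ_1 = -Pb(L²-b²-3x²)/(6LEI)  [x≤a] = -(-8)·3·(12²-3²-3·(12/5)²)/(6·12·50000) = 981/1250000 rad
Load 2 — uniform load w=19 kN/m over full span:
  θ_2 = -w(L³-6Lx²+4x³)/(24EI) = -19·(12³-6·12·(12/5)²+4·(12/5)³)/(24·50000) = -16929/781250 rad
Superposition: θ = Σ θ_i = -130527/6250000 rad ≈ -0.020884 rad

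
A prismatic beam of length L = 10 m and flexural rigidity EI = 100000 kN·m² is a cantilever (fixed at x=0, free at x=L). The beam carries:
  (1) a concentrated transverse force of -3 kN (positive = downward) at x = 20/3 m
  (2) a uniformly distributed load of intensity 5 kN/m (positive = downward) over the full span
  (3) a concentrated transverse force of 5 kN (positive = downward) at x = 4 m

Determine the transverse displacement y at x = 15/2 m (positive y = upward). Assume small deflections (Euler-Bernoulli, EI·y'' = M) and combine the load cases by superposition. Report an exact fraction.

Load 1 — point force P=-3 kN at a=20/3 m (b=L-a=10/3):
  y_1 = -Pa²(3x-a)/(6EI)  [x>a] = -(-3)·(20/3)²·(3·(15/2)-(20/3))/(6·100000) = 19/5400 m
Load 2 — uniform load w=5 kN/m over full span:
  y_2 = -wx²(x²-4Lx+6L²)/(24EI) = -5·(15/2)²·((15/2)²-4·10·(15/2)+6·10²)/(24·100000) = -171/4096 m
Load 3 — point force P=5 kN at a=4 m (b=L-a=6):
  y_3 = -Pa²(3x-a)/(6EI)  [x>a] = -5·4²·(3·(15/2)-4)/(6·100000) = -37/15000 m
Superposition: y = Σ y_i = -2812921/69120000 m ≈ -0.040696 m

y(15/2) = -2812921/69120000 m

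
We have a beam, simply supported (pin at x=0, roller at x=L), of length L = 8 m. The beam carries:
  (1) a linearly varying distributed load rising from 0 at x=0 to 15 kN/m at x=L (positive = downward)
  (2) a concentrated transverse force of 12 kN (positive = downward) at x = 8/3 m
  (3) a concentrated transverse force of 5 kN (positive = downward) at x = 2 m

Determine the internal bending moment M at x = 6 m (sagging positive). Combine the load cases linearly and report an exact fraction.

Load 1 — triangular load w₀=15 kN/m (0→w₀ over full span):
  M_1 = w₀Lx/6 - w₀x³/(6L) = 15·8·6/6 - 15·6³/(6·8) = 105/2 kN·m
Load 2 — point force P=12 kN at a=8/3 m (b=L-a=16/3):
  M_2 = Pa(L-x)/L  [x>a] = 12·(8/3)·(8-6)/8 = 8 kN·m
Load 3 — point force P=5 kN at a=2 m (b=L-a=6):
  M_3 = Pa(L-x)/L  [x>a] = 5·2·(8-6)/8 = 5/2 kN·m
Superposition: M = Σ M_i = 63 kN·m ≈ 63.000000 kN·m

M(6) = 63 kN·m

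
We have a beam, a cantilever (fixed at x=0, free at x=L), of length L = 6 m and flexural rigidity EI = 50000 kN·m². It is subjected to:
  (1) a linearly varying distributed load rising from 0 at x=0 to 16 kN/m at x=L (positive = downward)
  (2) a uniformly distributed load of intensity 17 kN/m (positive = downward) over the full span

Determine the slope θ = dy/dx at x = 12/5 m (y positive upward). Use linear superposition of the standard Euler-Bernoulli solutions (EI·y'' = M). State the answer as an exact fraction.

θ(12/5) = -62973/3906250 rad

Load 1 — triangular load w₀=16 kN/m (0→w₀ over full span):
  θ_1 = (w₀Lx²/4-w₀L²x/3-w₀x⁴/(24L))/EI = (16·6·(12/5)²/4-16·6²·(12/5)/3-16·(12/5)⁴/(24·6))/50000 = -12744/1953125 rad
Load 2 — uniform load w=17 kN/m over full span:
  θ_2 = -wx(x²-3Lx+3L²)/(6EI) = -17·(12/5)·((12/5)²-3·6·(12/5)+3·6²)/(6·50000) = -7497/781250 rad
Superposition: θ = Σ θ_i = -62973/3906250 rad ≈ -0.016121 rad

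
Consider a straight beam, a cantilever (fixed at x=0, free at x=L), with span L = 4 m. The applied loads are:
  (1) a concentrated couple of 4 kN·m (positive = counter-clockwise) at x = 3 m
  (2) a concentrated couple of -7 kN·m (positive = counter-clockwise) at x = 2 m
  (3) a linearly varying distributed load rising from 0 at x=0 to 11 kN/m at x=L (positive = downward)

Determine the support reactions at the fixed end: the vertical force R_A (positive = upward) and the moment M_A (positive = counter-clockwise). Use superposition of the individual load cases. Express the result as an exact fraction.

Load 1 — applied couple M₀=4 kN·m at a=3 m (b=L-a=1):
  R_A = 0 kN
  M_A = -M₀ = -4 kN·m
Load 2 — applied couple M₀=-7 kN·m at a=2 m (b=L-a=2):
  R_A = 0 kN
  M_A = -M₀ = -(-7) = 7 kN·m
Load 3 — triangular load w₀=11 kN/m (0→w₀ over full span):
  R_A = w₀L/2 = 11·4/2 = 22 kN
  M_A = w₀L²/3 = 11·4²/3 = 176/3 kN·m
Superposition: R_A = 22 kN, M_A = 185/3 kN·m

R_A = 22 kN, M_A = 185/3 kN·m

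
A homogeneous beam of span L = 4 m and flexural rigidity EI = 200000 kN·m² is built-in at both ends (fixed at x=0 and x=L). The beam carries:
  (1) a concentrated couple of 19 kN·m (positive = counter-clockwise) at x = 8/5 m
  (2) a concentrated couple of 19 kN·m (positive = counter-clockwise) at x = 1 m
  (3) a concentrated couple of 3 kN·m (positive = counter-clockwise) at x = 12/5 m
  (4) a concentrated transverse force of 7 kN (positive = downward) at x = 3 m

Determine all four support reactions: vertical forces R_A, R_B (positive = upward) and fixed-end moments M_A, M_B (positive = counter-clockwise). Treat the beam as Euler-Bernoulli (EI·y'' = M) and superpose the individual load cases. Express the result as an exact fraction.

Load 1 — applied couple M₀=19 kN·m at a=8/5 m (b=L-a=12/5):
  R_A = 6M₀ab/L³ = 6·19·(8/5)·(12/5)/4³ = 171/25 kN
  M_A = M₀b(2a-b)/L² = 19·(12/5)·(2·(8/5)-(12/5))/4² = 57/25 kN·m
  R_B = -6M₀ab/L³ = -6·19·(8/5)·(12/5)/4³ = -171/25 kN
  M_B = M₀a(2b-a)/L² = 19·(8/5)·(2·(12/5)-(8/5))/4² = 152/25 kN·m
Load 2 — applied couple M₀=19 kN·m at a=1 m (b=L-a=3):
  R_A = 6M₀ab/L³ = 6·19·1·3/4³ = 171/32 kN
  M_A = M₀b(2a-b)/L² = 19·3·(2·1-3)/4² = -57/16 kN·m
  R_B = -6M₀ab/L³ = -6·19·1·3/4³ = -171/32 kN
  M_B = M₀a(2b-a)/L² = 19·1·(2·3-1)/4² = 95/16 kN·m
Load 3 — applied couple M₀=3 kN·m at a=12/5 m (b=L-a=8/5):
  R_A = 6M₀ab/L³ = 6·3·(12/5)·(8/5)/4³ = 27/25 kN
  M_A = M₀b(2a-b)/L² = 3·(8/5)·(2·(12/5)-(8/5))/4² = 24/25 kN·m
  R_B = -6M₀ab/L³ = -6·3·(12/5)·(8/5)/4³ = -27/25 kN
  M_B = M₀a(2b-a)/L² = 3·(12/5)·(2·(8/5)-(12/5))/4² = 9/25 kN·m
Load 4 — point force P=7 kN at a=3 m (b=L-a=1):
  R_A = Pb²(3a+b)/L³ = 7·1²·(3·3+1)/4³ = 35/32 kN
  M_A = Pab²/L² = 7·3·1²/4² = 21/16 kN·m
  R_B = Pa²(a+3b)/L³ = 7·3²·(3+3·1)/4³ = 189/32 kN
  M_B = -Pa²b/L² = -7·3²·1/4² = -63/16 kN·m
Superposition: R_A = 5743/400 kN, M_A = 99/100 kN·m, R_B = -2943/400 kN, M_B = 211/25 kN·m

R_A = 5743/400 kN, M_A = 99/100 kN·m, R_B = -2943/400 kN, M_B = 211/25 kN·m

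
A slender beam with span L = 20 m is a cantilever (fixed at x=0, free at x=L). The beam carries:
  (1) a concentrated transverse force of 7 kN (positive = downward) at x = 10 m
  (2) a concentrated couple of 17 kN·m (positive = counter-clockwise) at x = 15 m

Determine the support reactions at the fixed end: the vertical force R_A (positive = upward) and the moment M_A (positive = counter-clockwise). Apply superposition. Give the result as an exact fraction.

R_A = 7 kN, M_A = 53 kN·m

Load 1 — point force P=7 kN at a=10 m (b=L-a=10):
  R_A = P = 7 kN
  M_A = Pa = 7·10 = 70 kN·m
Load 2 — applied couple M₀=17 kN·m at a=15 m (b=L-a=5):
  R_A = 0 kN
  M_A = -M₀ = -17 kN·m
Superposition: R_A = 7 kN, M_A = 53 kN·m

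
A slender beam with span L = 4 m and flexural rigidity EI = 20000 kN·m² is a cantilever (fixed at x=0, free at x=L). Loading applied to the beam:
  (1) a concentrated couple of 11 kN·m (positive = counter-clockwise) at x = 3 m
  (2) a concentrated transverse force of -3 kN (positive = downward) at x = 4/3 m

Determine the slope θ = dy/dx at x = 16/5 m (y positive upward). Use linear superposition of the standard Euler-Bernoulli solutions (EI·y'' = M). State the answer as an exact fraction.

θ(16/5) = 107/60000 rad

Load 1 — applied couple M₀=11 kN·m at a=3 m (b=L-a=1):
  θ_1 = M₀a/EI  [x>a] = 11·3/20000 = 33/20000 rad
Load 2 — point force P=-3 kN at a=4/3 m (b=L-a=8/3):
  θ_2 = -Pa²/(2EI)  [x>a] = -(-3)·(4/3)²/(2·20000) = 1/7500 rad
Superposition: θ = Σ θ_i = 107/60000 rad ≈ 0.001783 rad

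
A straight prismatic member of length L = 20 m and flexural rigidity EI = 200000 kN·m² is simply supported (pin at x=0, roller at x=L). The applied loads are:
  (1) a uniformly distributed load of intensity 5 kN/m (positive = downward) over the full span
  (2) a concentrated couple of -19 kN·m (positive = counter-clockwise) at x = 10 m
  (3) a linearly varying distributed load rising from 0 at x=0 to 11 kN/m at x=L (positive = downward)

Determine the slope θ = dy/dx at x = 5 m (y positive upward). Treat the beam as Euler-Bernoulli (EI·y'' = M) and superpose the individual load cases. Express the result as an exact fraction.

Load 1 — uniform load w=5 kN/m over full span:
  θ_1 = -w(L³-6Lx²+4x³)/(24EI) = -5·(20³-6·20·5²+4·5³)/(24·200000) = -11/1920 rad
Load 2 — applied couple M₀=-19 kN·m at a=10 m (b=L-a=10):
  θ_2 = (M₀x²/(2L)+C₁)/EI  [x≤a] with C₁=M₀(3b²-L²)/(6L)=95/6 = ((-19)·5²/(2·20)+(95/6))/200000 = 19/960000 rad
Load 3 — triangular load w₀=11 kN/m (0→w₀ over full span):
  θ_3 = -w₀(7L⁴-30L²x²+15x⁴)/(360LEI) = -11·(7·20⁴-30·20²·5²+15·5⁴)/(360·20·200000) = -14597/2304000 rad
Superposition: θ = Σ θ_i = -138757/11520000 rad ≈ -0.012045 rad

θ(5) = -138757/11520000 rad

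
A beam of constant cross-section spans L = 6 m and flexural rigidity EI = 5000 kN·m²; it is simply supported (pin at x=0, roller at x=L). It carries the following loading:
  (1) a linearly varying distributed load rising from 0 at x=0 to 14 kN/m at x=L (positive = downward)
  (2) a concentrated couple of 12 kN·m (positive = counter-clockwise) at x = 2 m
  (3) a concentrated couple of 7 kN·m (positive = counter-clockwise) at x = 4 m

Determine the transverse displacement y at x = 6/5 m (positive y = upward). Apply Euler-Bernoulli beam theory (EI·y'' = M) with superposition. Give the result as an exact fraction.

y(6/5) = -519253/39062500 m

Load 1 — triangular load w₀=14 kN/m (0→w₀ over full span):
  y_1 = -w₀x(7L⁴-10L²x²+3x⁴)/(360LEI) = -14·(6/5)·(7·6⁴-10·6²·(6/5)²+3·(6/5)⁴)/(360·6·5000) = -130032/9765625 m
Load 2 — applied couple M₀=12 kN·m at a=2 m (b=L-a=4):
  y_2 = (M₀x³/(6L)+C₁x)/EI  [x≤a] with C₁=M₀(3b²-L²)/(6L)=4 = (12·(6/5)³/(6·6)+4·(6/5))/5000 = 84/78125 m
Load 3 — applied couple M₀=7 kN·m at a=4 m (b=L-a=2):
  y_3 = (M₀x³/(6L)+C₁x)/EI  [x≤a] with C₁=M₀(3b²-L²)/(6L)=-14/3 = (7·(6/5)³/(6·6)+(-14/3)·(6/5))/5000 = -329/312500 m
Superposition: y = Σ y_i = -519253/39062500 m ≈ -0.013293 m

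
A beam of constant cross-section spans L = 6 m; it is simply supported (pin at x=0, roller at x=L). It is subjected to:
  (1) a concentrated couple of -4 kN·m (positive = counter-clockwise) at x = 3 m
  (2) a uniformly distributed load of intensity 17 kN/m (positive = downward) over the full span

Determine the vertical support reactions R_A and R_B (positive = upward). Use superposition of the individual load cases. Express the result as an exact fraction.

R_A = 151/3 kN, R_B = 155/3 kN

Load 1 — applied couple M₀=-4 kN·m at a=3 m (b=L-a=3):
  R_A = M₀/L = (-4)/6 = -2/3 kN
  R_B = -M₀/L = -(-4)/6 = 2/3 kN
Load 2 — uniform load w=17 kN/m over full span:
  R_A = wL/2 = 17·6/2 = 51 kN
  R_B = wL/2 = 17·6/2 = 51 kN
Superposition: R_A = 151/3 kN, R_B = 155/3 kN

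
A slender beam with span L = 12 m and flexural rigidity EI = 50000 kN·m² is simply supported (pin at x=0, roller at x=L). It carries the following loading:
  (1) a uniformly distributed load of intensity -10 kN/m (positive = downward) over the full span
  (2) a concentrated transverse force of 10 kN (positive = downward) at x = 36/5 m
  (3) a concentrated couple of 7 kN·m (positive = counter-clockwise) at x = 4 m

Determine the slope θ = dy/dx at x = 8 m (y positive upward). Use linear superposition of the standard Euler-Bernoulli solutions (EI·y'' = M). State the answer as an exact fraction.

Load 1 — uniform load w=-10 kN/m over full span:
  θ_1 = -w(L³-6Lx²+4x³)/(24EI) = -(-10)·(12³-6·12·8²+4·8³)/(24·50000) = -13/1875 rad
Load 2 — point force P=10 kN at a=36/5 m (b=L-a=24/5):
  θ_2 = -Pa(2L²-6Lx+3x²+a²)/(6LEI)  [x>a] = -10·(36/5)·(2·12²-6·12·8+3·8²+(36/5)²)/(6·12·50000) = 69/78125 rad
Load 3 — applied couple M₀=7 kN·m at a=4 m (b=L-a=8):
  θ_3 = (M₀x²/(2L)-M₀(x-a)+C₁)/EI  [x>a] with C₁=M₀(3b²-L²)/(6L)=14/3 = (7·8²/(2·12)-7·(8-4)+(14/3))/50000 = -7/75000 rad
Superposition: θ = Σ θ_i = -11519/1875000 rad ≈ -0.006143 rad

θ(8) = -11519/1875000 rad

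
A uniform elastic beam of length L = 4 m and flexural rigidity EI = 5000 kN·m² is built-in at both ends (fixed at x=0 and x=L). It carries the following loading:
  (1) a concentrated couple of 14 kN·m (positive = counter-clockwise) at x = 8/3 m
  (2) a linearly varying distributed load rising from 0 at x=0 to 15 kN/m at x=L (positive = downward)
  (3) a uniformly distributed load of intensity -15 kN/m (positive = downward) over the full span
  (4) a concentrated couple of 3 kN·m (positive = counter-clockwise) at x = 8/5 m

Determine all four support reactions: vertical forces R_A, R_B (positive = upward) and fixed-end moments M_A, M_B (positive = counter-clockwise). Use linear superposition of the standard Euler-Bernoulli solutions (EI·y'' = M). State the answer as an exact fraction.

R_A = -1144/75 kN, M_A = -523/75 kN·m, R_B = -1106/75 kN, M_B = 224/25 kN·m

Load 1 — applied couple M₀=14 kN·m at a=8/3 m (b=L-a=4/3):
  R_A = 6M₀ab/L³ = 6·14·(8/3)·(4/3)/4³ = 14/3 kN
  M_A = M₀b(2a-b)/L² = 14·(4/3)·(2·(8/3)-(4/3))/4² = 14/3 kN·m
  R_B = -6M₀ab/L³ = -6·14·(8/3)·(4/3)/4³ = -14/3 kN
  M_B = M₀a(2b-a)/L² = 14·(8/3)·(2·(4/3)-(8/3))/4² = 0 kN·m
Load 2 — triangular load w₀=15 kN/m (0→w₀ over full span):
  R_A = 3w₀L/20 = 3·15·4/20 = 9 kN
  M_A = w₀L²/30 = 15·4²/30 = 8 kN·m
  R_B = 7w₀L/20 = 7·15·4/20 = 21 kN
  M_B = -w₀L²/20 = -15·4²/20 = -12 kN·m
Load 3 — uniform load w=-15 kN/m over full span:
  R_A = wL/2 = (-15)·4/2 = -30 kN
  M_A = wL²/12 = (-15)·4²/12 = -20 kN·m
  R_B = wL/2 = (-15)·4/2 = -30 kN
  M_B = -wL²/12 = -(-15)·4²/12 = 20 kN·m
Load 4 — applied couple M₀=3 kN·m at a=8/5 m (b=L-a=12/5):
  R_A = 6M₀ab/L³ = 6·3·(8/5)·(12/5)/4³ = 27/25 kN
  M_A = M₀b(2a-b)/L² = 3·(12/5)·(2·(8/5)-(12/5))/4² = 9/25 kN·m
  R_B = -6M₀ab/L³ = -6·3·(8/5)·(12/5)/4³ = -27/25 kN
  M_B = M₀a(2b-a)/L² = 3·(8/5)·(2·(12/5)-(8/5))/4² = 24/25 kN·m
Superposition: R_A = -1144/75 kN, M_A = -523/75 kN·m, R_B = -1106/75 kN, M_B = 224/25 kN·m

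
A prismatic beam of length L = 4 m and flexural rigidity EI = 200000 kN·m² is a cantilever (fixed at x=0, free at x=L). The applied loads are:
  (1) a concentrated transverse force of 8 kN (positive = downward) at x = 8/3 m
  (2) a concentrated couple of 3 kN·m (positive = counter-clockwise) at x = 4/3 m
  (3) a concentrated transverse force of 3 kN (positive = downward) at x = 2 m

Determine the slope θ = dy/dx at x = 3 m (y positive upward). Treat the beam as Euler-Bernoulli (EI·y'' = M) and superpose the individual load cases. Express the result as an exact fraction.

θ(3) = -137/900000 rad

Load 1 — point force P=8 kN at a=8/3 m (b=L-a=4/3):
  θ_1 = -Pa²/(2EI)  [x>a] = -8·(8/3)²/(2·200000) = -4/28125 rad
Load 2 — applied couple M₀=3 kN·m at a=4/3 m (b=L-a=8/3):
  θ_2 = M₀a/EI  [x>a] = 3·(4/3)/200000 = 1/50000 rad
Load 3 — point force P=3 kN at a=2 m (b=L-a=2):
  θ_3 = -Pa²/(2EI)  [x>a] = -3·2²/(2·200000) = -3/100000 rad
Superposition: θ = Σ θ_i = -137/900000 rad ≈ -0.000152 rad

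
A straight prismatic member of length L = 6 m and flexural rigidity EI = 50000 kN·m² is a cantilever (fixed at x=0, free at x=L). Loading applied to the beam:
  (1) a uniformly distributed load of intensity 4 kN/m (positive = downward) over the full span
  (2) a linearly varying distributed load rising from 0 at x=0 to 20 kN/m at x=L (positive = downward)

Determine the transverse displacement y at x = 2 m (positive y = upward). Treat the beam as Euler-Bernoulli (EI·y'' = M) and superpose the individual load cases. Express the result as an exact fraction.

y(2) = -58/5625 m

Load 1 — uniform load w=4 kN/m over full span:
  y_1 = -wx²(x²-4Lx+6L²)/(24EI) = -4·2²·(2²-4·6·2+6·6²)/(24·50000) = -43/18750 m
Load 2 — triangular load w₀=20 kN/m (0→w₀ over full span):
  y_2 = (w₀Lx³/12-w₀L²x²/6-w₀x⁵/(120L))/EI = (20·6·2³/12-20·6²·2²/6-20·2⁵/(120·6))/50000 = -451/56250 m
Superposition: y = Σ y_i = -58/5625 m ≈ -0.010311 m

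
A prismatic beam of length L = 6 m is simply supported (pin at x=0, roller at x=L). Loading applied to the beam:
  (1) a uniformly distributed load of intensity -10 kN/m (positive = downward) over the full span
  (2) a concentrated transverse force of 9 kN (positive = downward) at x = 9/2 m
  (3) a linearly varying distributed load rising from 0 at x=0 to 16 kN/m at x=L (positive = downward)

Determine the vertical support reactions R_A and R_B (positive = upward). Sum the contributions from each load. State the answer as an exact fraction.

R_A = -47/4 kN, R_B = 35/4 kN

Load 1 — uniform load w=-10 kN/m over full span:
  R_A = wL/2 = (-10)·6/2 = -30 kN
  R_B = wL/2 = (-10)·6/2 = -30 kN
Load 2 — point force P=9 kN at a=9/2 m (b=L-a=3/2):
  R_A = Pb/L = 9·(3/2)/6 = 9/4 kN
  R_B = Pa/L = 9·(9/2)/6 = 27/4 kN
Load 3 — triangular load w₀=16 kN/m (0→w₀ over full span):
  R_A = w₀L/6 = 16·6/6 = 16 kN
  R_B = w₀L/3 = 16·6/3 = 32 kN
Superposition: R_A = -47/4 kN, R_B = 35/4 kN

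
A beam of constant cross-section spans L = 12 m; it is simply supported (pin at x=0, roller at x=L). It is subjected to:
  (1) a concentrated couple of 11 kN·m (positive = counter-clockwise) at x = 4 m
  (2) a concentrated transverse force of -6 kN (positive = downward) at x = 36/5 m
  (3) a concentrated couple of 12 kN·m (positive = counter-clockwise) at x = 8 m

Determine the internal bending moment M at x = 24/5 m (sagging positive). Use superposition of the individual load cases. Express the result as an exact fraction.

Load 1 — applied couple M₀=11 kN·m at a=4 m (b=L-a=8):
  M_1 = M₀x/L - M₀  [x>a] = 11·(24/5)/12 - 11 = -33/5 kN·m
Load 2 — point force P=-6 kN at a=36/5 m (b=L-a=24/5):
  M_2 = Pbx/L  [x≤a] = (-6)·(24/5)·(24/5)/12 = -288/25 kN·m
Load 3 — applied couple M₀=12 kN·m at a=8 m (b=L-a=4):
  M_3 = M₀x/L  [x≤a] = 12·(24/5)/12 = 24/5 kN·m
Superposition: M = Σ M_i = -333/25 kN·m ≈ -13.320000 kN·m

M(24/5) = -333/25 kN·m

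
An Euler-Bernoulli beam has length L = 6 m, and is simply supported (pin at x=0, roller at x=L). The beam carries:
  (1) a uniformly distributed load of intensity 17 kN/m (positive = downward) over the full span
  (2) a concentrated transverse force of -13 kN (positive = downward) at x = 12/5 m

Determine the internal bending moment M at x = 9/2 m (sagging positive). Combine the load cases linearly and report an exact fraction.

M(9/2) = 1983/40 kN·m

Load 1 — uniform load w=17 kN/m over full span:
  M_1 = wx(L-x)/2 = 17·(9/2)·(6-(9/2))/2 = 459/8 kN·m
Load 2 — point force P=-13 kN at a=12/5 m (b=L-a=18/5):
  M_2 = Pa(L-x)/L  [x>a] = (-13)·(12/5)·(6-(9/2))/6 = -39/5 kN·m
Superposition: M = Σ M_i = 1983/40 kN·m ≈ 49.575000 kN·m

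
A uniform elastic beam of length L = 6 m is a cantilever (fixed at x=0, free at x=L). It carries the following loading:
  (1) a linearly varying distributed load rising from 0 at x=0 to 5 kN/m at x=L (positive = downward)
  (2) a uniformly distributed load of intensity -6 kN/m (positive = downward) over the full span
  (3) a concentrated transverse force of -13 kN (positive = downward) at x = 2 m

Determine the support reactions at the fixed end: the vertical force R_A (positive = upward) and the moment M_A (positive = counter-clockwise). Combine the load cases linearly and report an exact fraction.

R_A = -34 kN, M_A = -74 kN·m

Load 1 — triangular load w₀=5 kN/m (0→w₀ over full span):
  R_A = w₀L/2 = 5·6/2 = 15 kN
  M_A = w₀L²/3 = 5·6²/3 = 60 kN·m
Load 2 — uniform load w=-6 kN/m over full span:
  R_A = wL = (-6)·6 = -36 kN
  M_A = wL²/2 = (-6)·6²/2 = -108 kN·m
Load 3 — point force P=-13 kN at a=2 m (b=L-a=4):
  R_A = P = (-13) = -13 kN
  M_A = Pa = (-13)·2 = -26 kN·m
Superposition: R_A = -34 kN, M_A = -74 kN·m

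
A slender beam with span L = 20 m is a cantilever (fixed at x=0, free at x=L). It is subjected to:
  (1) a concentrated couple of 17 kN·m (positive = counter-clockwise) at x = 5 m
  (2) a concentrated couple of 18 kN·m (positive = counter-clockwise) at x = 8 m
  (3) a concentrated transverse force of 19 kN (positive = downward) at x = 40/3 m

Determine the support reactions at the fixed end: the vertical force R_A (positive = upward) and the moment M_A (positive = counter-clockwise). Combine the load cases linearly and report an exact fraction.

Load 1 — applied couple M₀=17 kN·m at a=5 m (b=L-a=15):
  R_A = 0 kN
  M_A = -M₀ = -17 kN·m
Load 2 — applied couple M₀=18 kN·m at a=8 m (b=L-a=12):
  R_A = 0 kN
  M_A = -M₀ = -18 kN·m
Load 3 — point force P=19 kN at a=40/3 m (b=L-a=20/3):
  R_A = P = 19 kN
  M_A = Pa = 19·(40/3) = 760/3 kN·m
Superposition: R_A = 19 kN, M_A = 655/3 kN·m

R_A = 19 kN, M_A = 655/3 kN·m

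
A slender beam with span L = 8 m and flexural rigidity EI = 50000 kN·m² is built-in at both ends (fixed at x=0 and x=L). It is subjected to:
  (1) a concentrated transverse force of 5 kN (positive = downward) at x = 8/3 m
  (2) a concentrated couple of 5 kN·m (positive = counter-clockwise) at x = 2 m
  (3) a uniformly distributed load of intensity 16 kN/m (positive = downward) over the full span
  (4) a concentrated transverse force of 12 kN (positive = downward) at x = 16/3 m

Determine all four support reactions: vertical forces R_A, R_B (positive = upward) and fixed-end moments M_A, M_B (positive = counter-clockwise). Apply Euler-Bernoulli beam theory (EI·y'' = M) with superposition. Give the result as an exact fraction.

Load 1 — point force P=5 kN at a=8/3 m (b=L-a=16/3):
  R_A = Pb²(3a+b)/L³ = 5·(16/3)²·(3·(8/3)+(16/3))/8³ = 100/27 kN
  M_A = Pab²/L² = 5·(8/3)·(16/3)²/8² = 160/27 kN·m
  R_B = Pa²(a+3b)/L³ = 5·(8/3)²·((8/3)+3·(16/3))/8³ = 35/27 kN
  M_B = -Pa²b/L² = -5·(8/3)²·(16/3)/8² = -80/27 kN·m
Load 2 — applied couple M₀=5 kN·m at a=2 m (b=L-a=6):
  R_A = 6M₀ab/L³ = 6·5·2·6/8³ = 45/64 kN
  M_A = M₀b(2a-b)/L² = 5·6·(2·2-6)/8² = -15/16 kN·m
  R_B = -6M₀ab/L³ = -6·5·2·6/8³ = -45/64 kN
  M_B = M₀a(2b-a)/L² = 5·2·(2·6-2)/8² = 25/16 kN·m
Load 3 — uniform load w=16 kN/m over full span:
  R_A = wL/2 = 16·8/2 = 64 kN
  M_A = wL²/12 = 16·8²/12 = 256/3 kN·m
  R_B = wL/2 = 16·8/2 = 64 kN
  M_B = -wL²/12 = -16·8²/12 = -256/3 kN·m
Load 4 — point force P=12 kN at a=16/3 m (b=L-a=8/3):
  R_A = Pb²(3a+b)/L³ = 12·(8/3)²·(3·(16/3)+(8/3))/8³ = 28/9 kN
  M_A = Pab²/L² = 12·(16/3)·(8/3)²/8² = 64/9 kN·m
  R_B = Pa²(a+3b)/L³ = 12·(16/3)²·((16/3)+3·(8/3))/8³ = 80/9 kN
  M_B = -Pa²b/L² = -12·(16/3)²·(8/3)/8² = -128/9 kN·m
Superposition: R_A = 123583/1728 kN, M_A = 42091/432 kN·m, R_B = 126977/1728 kN, M_B = -43613/432 kN·m

R_A = 123583/1728 kN, M_A = 42091/432 kN·m, R_B = 126977/1728 kN, M_B = -43613/432 kN·m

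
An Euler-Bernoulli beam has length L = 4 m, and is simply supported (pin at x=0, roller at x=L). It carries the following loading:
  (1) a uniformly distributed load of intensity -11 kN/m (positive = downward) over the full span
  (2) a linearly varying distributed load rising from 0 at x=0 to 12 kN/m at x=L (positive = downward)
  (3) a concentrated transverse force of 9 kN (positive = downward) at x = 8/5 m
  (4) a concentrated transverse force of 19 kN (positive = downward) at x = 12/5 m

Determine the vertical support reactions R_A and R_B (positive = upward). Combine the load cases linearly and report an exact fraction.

R_A = -1 kN, R_B = 9 kN

Load 1 — uniform load w=-11 kN/m over full span:
  R_A = wL/2 = (-11)·4/2 = -22 kN
  R_B = wL/2 = (-11)·4/2 = -22 kN
Load 2 — triangular load w₀=12 kN/m (0→w₀ over full span):
  R_A = w₀L/6 = 12·4/6 = 8 kN
  R_B = w₀L/3 = 12·4/3 = 16 kN
Load 3 — point force P=9 kN at a=8/5 m (b=L-a=12/5):
  R_A = Pb/L = 9·(12/5)/4 = 27/5 kN
  R_B = Pa/L = 9·(8/5)/4 = 18/5 kN
Load 4 — point force P=19 kN at a=12/5 m (b=L-a=8/5):
  R_A = Pb/L = 19·(8/5)/4 = 38/5 kN
  R_B = Pa/L = 19·(12/5)/4 = 57/5 kN
Superposition: R_A = -1 kN, R_B = 9 kN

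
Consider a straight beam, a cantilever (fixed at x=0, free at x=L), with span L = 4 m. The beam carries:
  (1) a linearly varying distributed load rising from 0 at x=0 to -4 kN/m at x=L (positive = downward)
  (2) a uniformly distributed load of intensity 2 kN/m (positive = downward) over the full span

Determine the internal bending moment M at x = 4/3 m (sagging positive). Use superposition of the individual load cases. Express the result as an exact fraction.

Load 1 — triangular load w₀=-4 kN/m (0→w₀ over full span):
  M_1 = w₀Lx/2 - w₀L²/3 - w₀x³/(6L) = (-4)·4·(4/3)/2 - (-4)·4²/3 - (-4)·(4/3)³/(6·4) = 896/81 kN·m
Load 2 — uniform load w=2 kN/m over full span:
  M_2 = -w(L-x)²/2 = -2·(4-(4/3))²/2 = -64/9 kN·m
Superposition: M = Σ M_i = 320/81 kN·m ≈ 3.950617 kN·m

M(4/3) = 320/81 kN·m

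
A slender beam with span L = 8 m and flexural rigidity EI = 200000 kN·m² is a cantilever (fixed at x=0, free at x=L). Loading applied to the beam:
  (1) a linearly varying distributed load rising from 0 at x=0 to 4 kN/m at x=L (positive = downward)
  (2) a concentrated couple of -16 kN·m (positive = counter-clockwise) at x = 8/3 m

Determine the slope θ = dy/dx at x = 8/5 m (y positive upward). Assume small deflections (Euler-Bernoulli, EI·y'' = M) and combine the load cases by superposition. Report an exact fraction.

θ(8/5) = -4154/5859375 rad

Load 1 — triangular load w₀=4 kN/m (0→w₀ over full span):
  θ_1 = (w₀Lx²/4-w₀L²x/3-w₀x⁴/(24L))/EI = (4·8·(8/5)²/4-4·8²·(8/5)/3-4·(8/5)⁴/(24·8))/200000 = -3404/5859375 rad
Load 2 — applied couple M₀=-16 kN·m at a=8/3 m (b=L-a=16/3):
  θ_2 = M₀x/EI  [x≤a] = (-16)·(8/5)/200000 = -2/15625 rad
Superposition: θ = Σ θ_i = -4154/5859375 rad ≈ -0.000709 rad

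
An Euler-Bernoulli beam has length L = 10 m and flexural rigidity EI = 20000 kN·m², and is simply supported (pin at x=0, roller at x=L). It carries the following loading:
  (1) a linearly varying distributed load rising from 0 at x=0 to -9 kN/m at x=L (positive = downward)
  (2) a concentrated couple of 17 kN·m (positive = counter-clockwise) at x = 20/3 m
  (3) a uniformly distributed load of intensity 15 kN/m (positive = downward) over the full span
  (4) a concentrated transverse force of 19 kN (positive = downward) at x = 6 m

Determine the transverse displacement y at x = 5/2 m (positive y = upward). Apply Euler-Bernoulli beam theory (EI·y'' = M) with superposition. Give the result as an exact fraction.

Load 1 — triangular load w₀=-9 kN/m (0→w₀ over full span):
  y_1 = -w₀x(7L⁴-10L²x²+3x⁴)/(360LEI) = -(-9)·(5/2)·(7·10⁴-10·10²·(5/2)²+3·(5/2)⁴)/(360·10·20000) = 327/16384 m
Load 2 — applied couple M₀=17 kN·m at a=20/3 m (b=L-a=10/3):
  y_2 = (M₀x³/(6L)+C₁x)/EI  [x≤a] with C₁=M₀(3b²-L²)/(6L)=-170/9 = (17·(5/2)³/(6·10)+(-170/9)·(5/2))/20000 = -493/230400 m
Load 3 — uniform load w=15 kN/m over full span:
  y_3 = -wx(L³-2Lx²+x³)/(24EI) = -15·(5/2)·(10³-2·10·(5/2)²+(5/2)³)/(24·20000) = -285/4096 m
Load 4 — point force P=19 kN at a=6 m (b=L-a=4):
  y_4 = -Pbx(L²-b²-x²)/(6LEI)  [x≤a] = -19·4·(5/2)·(10²-4²-(5/2)²)/(6·10·20000) = -5909/480000 m
Superposition: y = Σ y_i = -5904853/92160000 m ≈ -0.064072 m

y(5/2) = -5904853/92160000 m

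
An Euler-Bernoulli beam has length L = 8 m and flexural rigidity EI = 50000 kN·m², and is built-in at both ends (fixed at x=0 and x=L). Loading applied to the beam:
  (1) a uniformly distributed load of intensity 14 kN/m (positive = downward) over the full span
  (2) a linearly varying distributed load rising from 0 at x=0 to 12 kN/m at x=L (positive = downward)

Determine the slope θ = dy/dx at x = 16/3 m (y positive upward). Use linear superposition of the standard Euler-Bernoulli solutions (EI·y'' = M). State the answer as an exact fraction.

Load 1 — uniform load w=14 kN/m over full span:
  θ_1 = -wx(L-x)(L-2x)/(12EI) = -14·(16/3)·(8-(16/3))·(8-2·(16/3))/(12·50000) = 224/253125 rad
Load 2 — triangular load w₀=12 kN/m (0→w₀ over full span):
  θ_2 = -w₀(2x(L-x)(L-2x)(x+2L)+x²(L-x)²)/(120LEI) = -12·(2·(16/3)·(8-(16/3))·(8-2·(16/3))·((16/3)+2·8)+(16/3)²·(8-(16/3))²)/(120·8·50000) = 448/1265625 rad
Superposition: θ = Σ θ_i = 1568/1265625 rad ≈ 0.001239 rad

θ(16/3) = 1568/1265625 rad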